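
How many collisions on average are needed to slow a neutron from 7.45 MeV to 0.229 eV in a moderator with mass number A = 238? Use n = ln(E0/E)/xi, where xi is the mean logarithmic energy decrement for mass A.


xi = 1 + (A-1)^2/(2A)*ln((A-1)/(A+1)) = 0.008379872 (for A = 238)
n = ln(E0/E) / xi
n = ln(7.45e6 / 0.229) / 0.008379872
n = ln(3.253275e+07) / 0.008379872 = 2064.2

2064.2


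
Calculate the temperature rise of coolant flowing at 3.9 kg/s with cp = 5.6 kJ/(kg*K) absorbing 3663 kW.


dT = Q / (m_dot * cp)
dT = 3663 / (3.9 * 5.6)
dT = 167.72 C

167.72


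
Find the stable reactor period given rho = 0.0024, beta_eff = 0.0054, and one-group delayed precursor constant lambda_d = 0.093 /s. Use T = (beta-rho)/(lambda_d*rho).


T = (beta - rho) / (lambda_d * rho)
T = (0.0054 - 0.0024) / (0.093 * 0.0024)
T = 13.441 s

13.441


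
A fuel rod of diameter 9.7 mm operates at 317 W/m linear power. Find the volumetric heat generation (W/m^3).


r = D / 2 / 1000 = 9.7 / 2 / 1000 = 0.00485 m
q''' = q' / (pi * r^2)
q''' = 317 / (pi * 0.00485^2)
q''' = 4.2897e+06 W/m^3

4.2897e+06


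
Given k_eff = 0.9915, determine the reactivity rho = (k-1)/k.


rho = (k_eff - 1) / k_eff
rho = (0.9915 - 1) / 0.9915
rho = -0.0085729

-0.0085729


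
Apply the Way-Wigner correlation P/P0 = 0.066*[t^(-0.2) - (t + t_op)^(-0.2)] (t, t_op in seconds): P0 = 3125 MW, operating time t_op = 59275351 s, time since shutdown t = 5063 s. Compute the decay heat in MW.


P/P0 = 0.066 * [t^(-0.2) - (t + t_op)^(-0.2)]
P/P0 = 0.066 * [5063^(-0.2) - (5063 + 59275351)^(-0.2)]
P/P0 = 0.066 * [0.1816011 - 0.02788802] = 0.01014506
P = 3125 * 0.01014506 = 31.703 MW

31.703


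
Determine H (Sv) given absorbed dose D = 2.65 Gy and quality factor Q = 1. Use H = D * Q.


H = D * Q
H = 2.65 * 1
H = 2.6500 Sv

2.6500


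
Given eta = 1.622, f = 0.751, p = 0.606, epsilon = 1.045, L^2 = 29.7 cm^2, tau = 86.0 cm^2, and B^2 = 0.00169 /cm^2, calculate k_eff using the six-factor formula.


k_inf = eta*f*p*eps = 1.622*0.751*0.606*1.045 = 0.7714001
P_TNL = 1/(1 + L^2*B^2) = 1/(1 + 29.7*0.00169) = 0.9522059
P_FNL = exp(-B^2*tau) = exp(-0.00169*86.0) = 0.8647282
k_eff = k_inf * P_TNL * P_FNL = 0.7714001 * 0.9522059 * 0.8647282
k_eff = 0.63517

0.63517


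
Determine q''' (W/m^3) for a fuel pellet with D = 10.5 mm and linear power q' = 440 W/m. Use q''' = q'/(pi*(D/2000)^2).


r = D / 2 / 1000 = 10.5 / 2 / 1000 = 0.00525 m
q''' = q' / (pi * r^2)
q''' = 440 / (pi * 0.00525^2)
q''' = 5.0814e+06 W/m^3

5.0814e+06


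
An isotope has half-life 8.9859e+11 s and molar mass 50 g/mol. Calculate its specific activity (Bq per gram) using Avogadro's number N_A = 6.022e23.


lambda = ln(2) / t_half = ln(2) / 8.9859e+11 = 7.713720e-13 /s
SA = lambda * N_A / M
SA = 7.713720e-13 * 6.022e23 / 50
SA = 9.2904e+09 Bq/g

9.2904e+09


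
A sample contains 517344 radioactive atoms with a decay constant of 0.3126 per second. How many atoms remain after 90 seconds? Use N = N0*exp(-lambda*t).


N = N0 * exp(-lambda * t)
N = 517344 * exp(-0.3126 * 90)
N = 3.1285e-07

3.1285e-07


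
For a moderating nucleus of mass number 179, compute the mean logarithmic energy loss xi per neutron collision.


xi = 1 + (A-1)^2/(2A) * ln((A-1)/(A+1))
xi = 1 + (179-1)^2/(2*179) * ln((179-1)/(179 +1))
xi = 0.011132

0.011132


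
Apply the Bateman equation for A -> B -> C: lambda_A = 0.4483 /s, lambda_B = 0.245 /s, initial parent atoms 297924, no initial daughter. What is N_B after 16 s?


N_B(t) = lambda_A * N_A0 / (lambda_B - lambda_A) * [exp(-lambda_A*t) - exp(-lambda_B*t)]
exp(-0.4483*16) = 7.671716e-04; exp(-0.245*16) = 0.01984109
N_B = 0.4483 * 297924 / (0.245 - 0.4483) * (7.671716e-04 - 0.01984109)
N_B = 12531

12531


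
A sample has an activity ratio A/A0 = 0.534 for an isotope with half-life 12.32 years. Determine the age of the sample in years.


lambda = ln(2) / t_half = ln(2) / 12.32 = 0.05626195 /yr
t = -ln(A/A0) / lambda
t = -ln(0.534) / 0.05626195
t = 11.151 yr

11.151


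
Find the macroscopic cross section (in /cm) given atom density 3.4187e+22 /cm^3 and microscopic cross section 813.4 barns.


Sigma = N * sigma_barns * 1e-24
Sigma = 3.4187e+22 * 813.4 * 1e-24
Sigma = 27.808 /cm

27.808


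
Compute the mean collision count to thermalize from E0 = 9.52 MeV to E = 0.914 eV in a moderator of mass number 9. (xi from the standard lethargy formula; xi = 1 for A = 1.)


xi = 1 + (A-1)^2/(2A)*ln((A-1)/(A+1)) = 0.2066007 (for A = 9)
n = ln(E0/E) / xi
n = ln(9.52e6 / 0.914) / 0.2066007
n = ln(1.041575e+07) / 0.2066007 = 78.213

78.213


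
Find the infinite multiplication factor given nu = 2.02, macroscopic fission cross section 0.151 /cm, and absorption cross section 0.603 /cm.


k_inf = nu * Sigma_f / Sigma_a
k_inf = 2.02 * 0.151 / 0.603
k_inf = 0.50584

0.50584


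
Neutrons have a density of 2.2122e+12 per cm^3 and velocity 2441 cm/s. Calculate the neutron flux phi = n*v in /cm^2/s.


phi = n * v
phi = 2.2122e+12 * 2441
phi = 5.4000e+15 /cm^2/s

5.4000e+15


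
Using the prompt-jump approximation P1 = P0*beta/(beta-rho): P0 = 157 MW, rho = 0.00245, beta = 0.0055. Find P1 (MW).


P1/P0 = beta / (beta - rho)
P1/P0 = 0.0055 / (0.0055 - 0.00245) = 1.803279
P1 = 157 * 1.803279 = 283.11 MW

283.11


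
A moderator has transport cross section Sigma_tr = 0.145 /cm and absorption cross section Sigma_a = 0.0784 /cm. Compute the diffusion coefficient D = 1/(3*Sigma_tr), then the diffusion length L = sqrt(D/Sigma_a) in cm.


D = 1 / (3 * Sigma_tr) = 1 / (3 * 0.145) = 2.298851 cm
L = sqrt(D / Sigma_a)
L = sqrt(2.298851 / 0.0784)
L = 5.4150 cm

5.4150


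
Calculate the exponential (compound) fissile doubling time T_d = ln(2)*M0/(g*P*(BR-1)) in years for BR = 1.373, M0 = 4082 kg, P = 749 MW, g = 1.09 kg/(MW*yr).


Breeding gain G = BR - 1 = 1.373 - 1 = 0.373
Fissile production rate = g * P * G = 1.09 * 749 * 0.373 = 304.52093 kg/yr
T_d = ln(2) * M0 / (g * P * G)
T_d = ln(2) * 4082 / 304.52093 = 9.2914 yr

9.2914


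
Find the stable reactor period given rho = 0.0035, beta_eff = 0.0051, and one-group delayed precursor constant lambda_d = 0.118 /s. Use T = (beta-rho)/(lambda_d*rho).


T = (beta - rho) / (lambda_d * rho)
T = (0.0051 - 0.0035) / (0.118 * 0.0035)
T = 3.8741 s

3.8741


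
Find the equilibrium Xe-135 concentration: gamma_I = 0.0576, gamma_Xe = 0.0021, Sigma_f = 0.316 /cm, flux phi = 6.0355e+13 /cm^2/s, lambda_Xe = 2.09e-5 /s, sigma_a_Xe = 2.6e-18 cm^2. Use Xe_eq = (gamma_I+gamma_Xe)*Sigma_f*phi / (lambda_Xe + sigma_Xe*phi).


Xe_eq = (gamma_I + gamma_Xe) * Sigma_f * phi / (lambda_Xe + sigma_Xe * phi)
Numerator = (0.0576 + 0.0021) * 0.316 * 6.0355e+13 = 1.138609e+12
Denominator = 2.09e-5 + 2.6e-18 * 6.0355e+13 = 1.778230e-04
Xe_eq = 1.138609e+12 / 1.778230e-04 = 6.4030e+15 /cm^3

6.4030e+15


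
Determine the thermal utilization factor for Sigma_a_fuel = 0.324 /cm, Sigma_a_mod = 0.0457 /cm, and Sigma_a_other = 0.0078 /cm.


f = Sigma_a_fuel / (Sigma_a_fuel + Sigma_a_mod + Sigma_a_other)
f = 0.324 / (0.324 + 0.0457 + 0.0078)
f = 0.85828

0.85828


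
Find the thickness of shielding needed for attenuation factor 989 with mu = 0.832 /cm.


x = ln(factor) / mu
x = ln(989) / 0.832
x = 8.2893 cm

8.2893


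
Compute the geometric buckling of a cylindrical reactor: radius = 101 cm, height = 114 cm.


B^2 = (2.405/R)^2 + (pi/H)^2
B^2 = (2.405/101)^2 + (pi/114)^2
B^2 = 0.0013264 /cm^2

0.0013264


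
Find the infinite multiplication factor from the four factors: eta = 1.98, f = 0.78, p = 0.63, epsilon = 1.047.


k_inf = eta * f * p * epsilon
k_inf = 1.98 * 0.78 * 0.63 * 1.047
k_inf = 1.0187

1.0187


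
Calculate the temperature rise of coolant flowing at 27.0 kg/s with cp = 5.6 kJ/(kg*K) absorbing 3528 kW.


dT = Q / (m_dot * cp)
dT = 3528 / (27.0 * 5.6)
dT = 23.333 C

23.333


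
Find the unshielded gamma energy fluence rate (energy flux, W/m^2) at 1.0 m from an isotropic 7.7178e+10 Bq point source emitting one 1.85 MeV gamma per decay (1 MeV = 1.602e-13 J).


psi = A * E * 1.602e-13 / (4*pi*r^2)
psi = 7.7178e+10 * 1.85 * 1.602e-13 / (4*pi*1.0^2)
psi = 0.0018202 W/m^2

0.0018202


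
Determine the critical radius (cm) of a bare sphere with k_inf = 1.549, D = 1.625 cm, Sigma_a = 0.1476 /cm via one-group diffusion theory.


L^2 = D / Sigma_a = 1.625 / 0.1476 = 11.00949 cm^2
B_m^2 = (k_inf - 1) / L^2 = (1.549 - 1) / 11.00949 = 0.04986607 /cm^2
For a bare sphere: B_g = pi/R, so R_c = pi / sqrt(B_m^2)
R_c = pi / sqrt(0.04986607) = 14.068 cm

14.068


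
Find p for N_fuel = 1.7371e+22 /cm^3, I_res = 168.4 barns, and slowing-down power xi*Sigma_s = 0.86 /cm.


p = exp(-N * I * 1e-24 / (xi*Sigma_s))
p = exp(-1.7371e+22 * 168.4 * 1e-24 / 0.86)
p = 0.033324

0.033324


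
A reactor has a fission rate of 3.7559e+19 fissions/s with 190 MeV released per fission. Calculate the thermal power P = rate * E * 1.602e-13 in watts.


P = fission_rate * E_MeV * 1.602e-13
P = 3.7559e+19 * 190 * 1.602e-13
P = 1.1432e+09 W

1.1432e+09


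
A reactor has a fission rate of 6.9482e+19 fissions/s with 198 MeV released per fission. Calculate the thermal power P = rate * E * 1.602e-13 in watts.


P = fission_rate * E_MeV * 1.602e-13
P = 6.9482e+19 * 198 * 1.602e-13
P = 2.2039e+09 W

2.2039e+09


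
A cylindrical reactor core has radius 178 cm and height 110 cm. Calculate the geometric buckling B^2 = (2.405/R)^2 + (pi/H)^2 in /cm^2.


B^2 = (2.405/R)^2 + (pi/H)^2
B^2 = (2.405/178)^2 + (pi/110)^2
B^2 = 9.9822e-04 /cm^2

9.9822e-04


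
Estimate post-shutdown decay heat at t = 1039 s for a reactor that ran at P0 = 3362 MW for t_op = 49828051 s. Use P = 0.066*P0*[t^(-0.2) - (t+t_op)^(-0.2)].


P/P0 = 0.066 * [t^(-0.2) - (t + t_op)^(-0.2)]
P/P0 = 0.066 * [1039^(-0.2) - (1039 + 49828051)^(-0.2)]
P/P0 = 0.066 * [0.2492739 - 0.02887376] = 0.01454641
P = 3362 * 0.01454641 = 48.905 MW

48.905


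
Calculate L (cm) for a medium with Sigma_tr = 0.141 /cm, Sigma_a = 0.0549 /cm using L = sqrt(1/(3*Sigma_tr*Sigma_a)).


D = 1 / (3 * Sigma_tr) = 1 / (3 * 0.141) = 2.364066 cm
L = sqrt(D / Sigma_a)
L = sqrt(2.364066 / 0.0549)
L = 6.5621 cm

6.5621


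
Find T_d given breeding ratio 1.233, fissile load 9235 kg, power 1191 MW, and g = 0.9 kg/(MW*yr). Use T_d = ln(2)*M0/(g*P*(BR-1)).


Breeding gain G = BR - 1 = 1.233 - 1 = 0.233
Fissile production rate = g * P * G = 0.9 * 1191 * 0.233 = 249.7527 kg/yr
T_d = ln(2) * M0 / (g * P * G)
T_d = ln(2) * 9235 / 249.7527 = 25.630 yr

25.630


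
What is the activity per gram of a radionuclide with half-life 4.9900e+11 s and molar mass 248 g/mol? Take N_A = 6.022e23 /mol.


lambda = ln(2) / t_half = ln(2) / 4.9900e+11 = 1.389073e-12 /s
SA = lambda * N_A / M
SA = 1.389073e-12 * 6.022e23 / 248
SA = 3.3730e+09 Bq/g

3.3730e+09


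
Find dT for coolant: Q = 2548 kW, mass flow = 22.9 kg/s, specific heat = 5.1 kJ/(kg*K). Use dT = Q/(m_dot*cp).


dT = Q / (m_dot * cp)
dT = 2548 / (22.9 * 5.1)
dT = 21.817 C

21.817


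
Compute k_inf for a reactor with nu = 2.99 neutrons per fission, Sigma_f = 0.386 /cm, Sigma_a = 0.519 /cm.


k_inf = nu * Sigma_f / Sigma_a
k_inf = 2.99 * 0.386 / 0.519
k_inf = 2.2238

2.2238


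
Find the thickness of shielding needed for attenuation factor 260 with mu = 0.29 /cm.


x = ln(factor) / mu
x = ln(260) / 0.29
x = 19.175 cm

19.175


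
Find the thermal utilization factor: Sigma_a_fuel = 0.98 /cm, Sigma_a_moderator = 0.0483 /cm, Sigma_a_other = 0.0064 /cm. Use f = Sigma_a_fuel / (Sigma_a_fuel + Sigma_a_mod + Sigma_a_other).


f = Sigma_a_fuel / (Sigma_a_fuel + Sigma_a_mod + Sigma_a_other)
f = 0.98 / (0.98 + 0.0483 + 0.0064)
f = 0.94713

0.94713


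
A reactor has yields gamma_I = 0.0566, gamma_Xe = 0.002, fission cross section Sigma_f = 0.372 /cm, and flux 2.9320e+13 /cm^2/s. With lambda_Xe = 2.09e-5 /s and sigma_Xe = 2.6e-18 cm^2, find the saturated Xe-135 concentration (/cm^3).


Xe_eq = (gamma_I + gamma_Xe) * Sigma_f * phi / (lambda_Xe + sigma_Xe * phi)
Numerator = (0.0566 + 0.002) * 0.372 * 2.9320e+13 = 6.391525e+11
Denominator = 2.09e-5 + 2.6e-18 * 2.9320e+13 = 9.713200e-05
Xe_eq = 6.391525e+11 / 9.713200e-05 = 6.5802e+15 /cm^3

6.5802e+15


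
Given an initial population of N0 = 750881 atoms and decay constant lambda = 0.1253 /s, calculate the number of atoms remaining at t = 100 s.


N = N0 * exp(-lambda * t)
N = 750881 * exp(-0.1253 * 100)
N = 2.7156

2.7156


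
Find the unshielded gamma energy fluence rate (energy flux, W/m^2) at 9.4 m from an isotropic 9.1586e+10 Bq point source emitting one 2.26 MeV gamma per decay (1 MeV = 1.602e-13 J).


psi = A * E * 1.602e-13 / (4*pi*r^2)
psi = 9.1586e+10 * 2.26 * 1.602e-13 / (4*pi*9.4^2)
psi = 2.9863e-05 W/m^2

2.9863e-05


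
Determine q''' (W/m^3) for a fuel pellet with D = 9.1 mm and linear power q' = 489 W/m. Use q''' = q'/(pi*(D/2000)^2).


r = D / 2 / 1000 = 9.1 / 2 / 1000 = 0.00455 m
q''' = q' / (pi * r^2)
q''' = 489 / (pi * 0.00455^2)
q''' = 7.5186e+06 W/m^3

7.5186e+06


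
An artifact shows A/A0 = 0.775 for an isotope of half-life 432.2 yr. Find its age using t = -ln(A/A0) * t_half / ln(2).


lambda = ln(2) / t_half = ln(2) / 432.2 = 0.001603765 /yr
t = -ln(A/A0) / lambda
t = -ln(0.775) / 0.001603765
t = 158.93 yr

158.93


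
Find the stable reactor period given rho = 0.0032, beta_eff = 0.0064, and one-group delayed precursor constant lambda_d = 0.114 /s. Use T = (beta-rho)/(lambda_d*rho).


T = (beta - rho) / (lambda_d * rho)
T = (0.0064 - 0.0032) / (0.114 * 0.0032)
T = 8.7719 s

8.7719


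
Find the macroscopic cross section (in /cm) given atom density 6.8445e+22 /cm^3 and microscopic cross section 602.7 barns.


Sigma = N * sigma_barns * 1e-24
Sigma = 6.8445e+22 * 602.7 * 1e-24
Sigma = 41.252 /cm

41.252


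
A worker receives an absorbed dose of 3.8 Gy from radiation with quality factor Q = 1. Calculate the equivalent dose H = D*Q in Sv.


H = D * Q
H = 3.8 * 1
H = 3.8000 Sv

3.8000


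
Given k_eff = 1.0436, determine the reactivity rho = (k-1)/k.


rho = (k_eff - 1) / k_eff
rho = (1.0436 - 1) / 1.0436
rho = 0.041778

0.041778


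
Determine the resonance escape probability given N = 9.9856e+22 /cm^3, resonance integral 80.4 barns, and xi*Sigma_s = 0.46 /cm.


p = exp(-N * I * 1e-24 / (xi*Sigma_s))
p = exp(-9.9856e+22 * 80.4 * 1e-24 / 0.46)
p = 2.6316e-08

2.6316e-08


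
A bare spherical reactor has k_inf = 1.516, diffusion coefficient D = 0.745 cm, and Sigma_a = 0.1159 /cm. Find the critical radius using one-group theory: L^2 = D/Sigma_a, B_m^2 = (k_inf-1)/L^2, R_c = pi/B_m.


L^2 = D / Sigma_a = 0.745 / 0.1159 = 6.427955 cm^2
B_m^2 = (k_inf - 1) / L^2 = (1.516 - 1) / 6.427955 = 0.08027436 /cm^2
For a bare sphere: B_g = pi/R, so R_c = pi / sqrt(B_m^2)
R_c = pi / sqrt(0.08027436) = 11.088 cm

11.088


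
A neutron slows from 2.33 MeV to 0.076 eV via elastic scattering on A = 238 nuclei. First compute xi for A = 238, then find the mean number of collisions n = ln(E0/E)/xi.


xi = 1 + (A-1)^2/(2A)*ln((A-1)/(A+1)) = 0.008379872 (for A = 238)
n = ln(E0/E) / xi
n = ln(2.33e6 / 0.076) / 0.008379872
n = ln(3.065789e+07) / 0.008379872 = 2057.1

2057.1


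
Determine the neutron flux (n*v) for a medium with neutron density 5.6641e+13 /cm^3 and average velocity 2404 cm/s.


phi = n * v
phi = 5.6641e+13 * 2404
phi = 1.3616e+17 /cm^2/s

1.3616e+17


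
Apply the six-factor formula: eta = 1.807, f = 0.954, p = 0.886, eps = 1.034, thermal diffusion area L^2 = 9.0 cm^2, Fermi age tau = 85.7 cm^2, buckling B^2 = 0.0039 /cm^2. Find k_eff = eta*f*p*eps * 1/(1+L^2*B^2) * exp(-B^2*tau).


k_inf = eta*f*p*eps = 1.807*0.954*0.886*1.034 = 1.579286
P_TNL = 1/(1 + L^2*B^2) = 1/(1 + 9.0*0.0039) = 0.9660902
P_FNL = exp(-B^2*tau) = exp(-0.0039*85.7) = 0.7158891
k_eff = k_inf * P_TNL * P_FNL = 1.579286 * 0.9660902 * 0.7158891
k_eff = 1.0923

1.0923


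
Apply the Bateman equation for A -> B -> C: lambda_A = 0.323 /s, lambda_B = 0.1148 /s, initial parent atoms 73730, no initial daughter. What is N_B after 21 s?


N_B(t) = lambda_A * N_A0 / (lambda_B - lambda_A) * [exp(-lambda_A*t) - exp(-lambda_B*t)]
exp(-0.323*21) = 0.001132871; exp(-0.1148*21) = 0.08974347
N_B = 0.323 * 73730 / (0.1148 - 0.323) * (0.001132871 - 0.08974347)
N_B = 10136

10136


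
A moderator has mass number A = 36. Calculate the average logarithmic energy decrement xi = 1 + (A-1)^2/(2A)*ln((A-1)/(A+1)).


xi = 1 + (A-1)^2/(2A) * ln((A-1)/(A+1))
xi = 1 + (36-1)^2/(2*36) * ln((36-1)/(36 +1))
xi = 0.054541

0.054541


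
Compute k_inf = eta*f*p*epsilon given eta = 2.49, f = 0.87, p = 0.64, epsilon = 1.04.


k_inf = eta * f * p * epsilon
k_inf = 2.49 * 0.87 * 0.64 * 1.04
k_inf = 1.4419

1.4419


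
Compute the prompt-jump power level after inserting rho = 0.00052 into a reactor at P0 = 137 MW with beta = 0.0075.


P1/P0 = beta / (beta - rho)
P1/P0 = 0.0075 / (0.0075 - 0.00052) = 1.074499
P1 = 137 * 1.074499 = 147.21 MW

147.21


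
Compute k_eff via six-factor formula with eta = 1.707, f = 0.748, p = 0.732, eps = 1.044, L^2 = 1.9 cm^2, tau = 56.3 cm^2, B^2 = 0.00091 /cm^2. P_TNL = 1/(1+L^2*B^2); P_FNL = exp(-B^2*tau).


k_inf = eta*f*p*eps = 1.707*0.748*0.732*1.044 = 0.9757683
P_TNL = 1/(1 + L^2*B^2) = 1/(1 + 1.9*0.00091) = 0.9982740
P_FNL = exp(-B^2*tau) = exp(-0.00091*56.3) = 0.9500573
k_eff = k_inf * P_TNL * P_FNL = 0.9757683 * 0.9982740 * 0.9500573
k_eff = 0.92544

0.92544


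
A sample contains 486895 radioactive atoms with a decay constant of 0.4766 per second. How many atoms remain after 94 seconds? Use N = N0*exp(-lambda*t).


N = N0 * exp(-lambda * t)
N = 486895 * exp(-0.4766 * 94)
N = 1.7016e-14

1.7016e-14


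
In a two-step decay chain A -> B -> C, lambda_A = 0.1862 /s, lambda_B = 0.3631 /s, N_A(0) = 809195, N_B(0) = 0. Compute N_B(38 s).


N_B(t) = lambda_A * N_A0 / (lambda_B - lambda_A) * [exp(-lambda_A*t) - exp(-lambda_B*t)]
exp(-0.1862*38) = 8.454851e-04; exp(-0.3631*38) = 1.017868e-06
N_B = 0.1862 * 809195 / (0.3631 - 0.1862) * (8.454851e-04 - 1.017868e-06)
N_B = 719.26

719.26


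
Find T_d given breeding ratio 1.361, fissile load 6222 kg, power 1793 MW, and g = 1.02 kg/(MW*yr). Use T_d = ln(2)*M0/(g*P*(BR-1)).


Breeding gain G = BR - 1 = 1.361 - 1 = 0.361
Fissile production rate = g * P * G = 1.02 * 1793 * 0.361 = 660.21846 kg/yr
T_d = ln(2) * M0 / (g * P * G)
T_d = ln(2) * 6222 / 660.21846 = 6.5323 yr

6.5323


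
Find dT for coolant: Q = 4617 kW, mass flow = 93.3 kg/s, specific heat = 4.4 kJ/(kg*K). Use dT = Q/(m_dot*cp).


dT = Q / (m_dot * cp)
dT = 4617 / (93.3 * 4.4)
dT = 11.247 C

11.247


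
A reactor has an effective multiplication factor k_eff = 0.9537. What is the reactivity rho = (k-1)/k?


rho = (k_eff - 1) / k_eff
rho = (0.9537 - 1) / 0.9537
rho = -0.048548

-0.048548


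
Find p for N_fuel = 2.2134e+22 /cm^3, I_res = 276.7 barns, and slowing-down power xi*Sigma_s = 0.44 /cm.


p = exp(-N * I * 1e-24 / (xi*Sigma_s))
p = exp(-2.2134e+22 * 276.7 * 1e-24 / 0.44)
p = 9.0144e-07

9.0144e-07


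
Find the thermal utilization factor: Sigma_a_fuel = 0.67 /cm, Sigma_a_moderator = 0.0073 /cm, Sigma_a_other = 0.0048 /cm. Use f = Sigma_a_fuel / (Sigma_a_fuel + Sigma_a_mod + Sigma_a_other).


f = Sigma_a_fuel / (Sigma_a_fuel + Sigma_a_mod + Sigma_a_other)
f = 0.67 / (0.67 + 0.0073 + 0.0048)
f = 0.98226

0.98226


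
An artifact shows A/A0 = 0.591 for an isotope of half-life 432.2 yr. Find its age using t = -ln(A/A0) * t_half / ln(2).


lambda = ln(2) / t_half = ln(2) / 432.2 = 0.001603765 /yr
t = -ln(A/A0) / lambda
t = -ln(0.591) / 0.001603765
t = 327.94 yr

327.94


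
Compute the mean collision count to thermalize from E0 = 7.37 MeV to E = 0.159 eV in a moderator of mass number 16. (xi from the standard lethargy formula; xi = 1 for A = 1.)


xi = 1 + (A-1)^2/(2A)*ln((A-1)/(A+1)) = 0.1199467 (for A = 16)
n = ln(E0/E) / xi
n = ln(7.37e6 / 0.159) / 0.1199467
n = ln(4.635220e+07) / 0.1199467 = 147.16

147.16


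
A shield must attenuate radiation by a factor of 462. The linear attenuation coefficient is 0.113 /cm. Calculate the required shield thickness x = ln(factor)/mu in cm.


x = ln(factor) / mu
x = ln(462) / 0.113
x = 54.297 cm

54.297


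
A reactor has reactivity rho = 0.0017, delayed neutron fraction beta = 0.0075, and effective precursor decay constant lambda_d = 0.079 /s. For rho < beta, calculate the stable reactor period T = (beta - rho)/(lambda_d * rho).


T = (beta - rho) / (lambda_d * rho)
T = (0.0075 - 0.0017) / (0.079 * 0.0017)
T = 43.187 s

43.187


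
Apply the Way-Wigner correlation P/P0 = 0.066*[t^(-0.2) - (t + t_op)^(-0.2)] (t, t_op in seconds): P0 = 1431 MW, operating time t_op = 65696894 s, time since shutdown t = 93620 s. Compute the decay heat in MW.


P/P0 = 0.066 * [t^(-0.2) - (t + t_op)^(-0.2)]
P/P0 = 0.066 * [93620^(-0.2) - (93620 + 65696894)^(-0.2)]
P/P0 = 0.066 * [0.1013273 - 0.02731287] = 0.004884952
P = 1431 * 0.004884952 = 6.9904 MW

6.9904


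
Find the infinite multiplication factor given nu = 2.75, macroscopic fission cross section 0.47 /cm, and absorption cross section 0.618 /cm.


k_inf = nu * Sigma_f / Sigma_a
k_inf = 2.75 * 0.47 / 0.618
k_inf = 2.0914

2.0914


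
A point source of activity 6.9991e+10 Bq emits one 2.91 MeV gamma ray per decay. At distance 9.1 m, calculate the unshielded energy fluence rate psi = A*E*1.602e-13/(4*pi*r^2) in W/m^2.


psi = A * E * 1.602e-13 / (4*pi*r^2)
psi = 6.9991e+10 * 2.91 * 1.602e-13 / (4*pi*9.1^2)
psi = 3.1355e-05 W/m^2

3.1355e-05


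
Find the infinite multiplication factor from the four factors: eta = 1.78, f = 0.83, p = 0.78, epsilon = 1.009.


k_inf = eta * f * p * epsilon
k_inf = 1.78 * 0.83 * 0.78 * 1.009
k_inf = 1.1627

1.1627


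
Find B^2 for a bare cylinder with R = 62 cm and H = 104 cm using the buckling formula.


B^2 = (2.405/R)^2 + (pi/H)^2
B^2 = (2.405/62)^2 + (pi/104)^2
B^2 = 0.0024172 /cm^2

0.0024172


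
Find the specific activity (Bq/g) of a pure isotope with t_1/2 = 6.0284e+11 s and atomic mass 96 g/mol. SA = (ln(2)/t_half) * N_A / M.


lambda = ln(2) / t_half = ln(2) / 6.0284e+11 = 1.149803e-12 /s
SA = lambda * N_A / M
SA = 1.149803e-12 * 6.022e23 / 96
SA = 7.2126e+09 Bq/g

7.2126e+09


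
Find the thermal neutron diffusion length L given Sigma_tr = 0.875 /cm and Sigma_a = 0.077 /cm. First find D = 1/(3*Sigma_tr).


D = 1 / (3 * Sigma_tr) = 1 / (3 * 0.875) = 0.3809524 cm
L = sqrt(D / Sigma_a)
L = sqrt(0.3809524 / 0.077)
L = 2.2243 cm

2.2243


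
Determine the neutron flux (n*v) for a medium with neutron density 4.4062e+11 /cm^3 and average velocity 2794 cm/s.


phi = n * v
phi = 4.4062e+11 * 2794
phi = 1.2311e+15 /cm^2/s

1.2311e+15


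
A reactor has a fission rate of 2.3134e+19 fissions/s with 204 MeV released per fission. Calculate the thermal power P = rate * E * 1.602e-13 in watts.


P = fission_rate * E_MeV * 1.602e-13
P = 2.3134e+19 * 204 * 1.602e-13
P = 7.5604e+08 W

7.5604e+08


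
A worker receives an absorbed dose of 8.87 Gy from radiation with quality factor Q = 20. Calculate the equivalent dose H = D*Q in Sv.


H = D * Q
H = 8.87 * 20
H = 177.40 Sv

177.40


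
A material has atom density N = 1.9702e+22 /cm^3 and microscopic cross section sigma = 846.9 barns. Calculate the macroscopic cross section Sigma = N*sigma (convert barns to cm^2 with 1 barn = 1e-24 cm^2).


Sigma = N * sigma_barns * 1e-24
Sigma = 1.9702e+22 * 846.9 * 1e-24
Sigma = 16.686 /cm

16.686


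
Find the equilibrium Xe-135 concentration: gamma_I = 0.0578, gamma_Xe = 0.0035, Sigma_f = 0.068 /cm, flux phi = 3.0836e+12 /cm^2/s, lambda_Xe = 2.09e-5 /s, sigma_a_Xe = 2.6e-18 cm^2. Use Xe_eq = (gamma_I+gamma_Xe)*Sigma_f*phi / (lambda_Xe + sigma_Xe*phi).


Xe_eq = (gamma_I + gamma_Xe) * Sigma_f * phi / (lambda_Xe + sigma_Xe * phi)
Numerator = (0.0578 + 0.0035) * 0.068 * 3.0836e+12 = 1.285368e+10
Denominator = 2.09e-5 + 2.6e-18 * 3.0836e+12 = 2.891736e-05
Xe_eq = 1.285368e+10 / 2.891736e-05 = 4.4450e+14 /cm^3

4.4450e+14


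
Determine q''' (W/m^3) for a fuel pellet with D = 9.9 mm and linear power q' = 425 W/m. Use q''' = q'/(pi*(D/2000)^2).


r = D / 2 / 1000 = 9.9 / 2 / 1000 = 0.00495 m
q''' = q' / (pi * r^2)
q''' = 425 / (pi * 0.00495^2)
q''' = 5.5211e+06 W/m^3

5.5211e+06


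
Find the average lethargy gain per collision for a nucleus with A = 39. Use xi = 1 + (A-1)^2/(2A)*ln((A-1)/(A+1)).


xi = 1 + (A-1)^2/(2A) * ln((A-1)/(A+1))
xi = 1 + (39-1)^2/(2*39) * ln((39-1)/(39 +1))
xi = 0.050416

0.050416


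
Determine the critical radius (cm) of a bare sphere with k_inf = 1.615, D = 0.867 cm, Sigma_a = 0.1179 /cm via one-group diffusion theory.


L^2 = D / Sigma_a = 0.867 / 0.1179 = 7.353690 cm^2
B_m^2 = (k_inf - 1) / L^2 = (1.615 - 1) / 7.353690 = 0.08363148 /cm^2
For a bare sphere: B_g = pi/R, so R_c = pi / sqrt(B_m^2)
R_c = pi / sqrt(0.08363148) = 10.863 cm

10.863


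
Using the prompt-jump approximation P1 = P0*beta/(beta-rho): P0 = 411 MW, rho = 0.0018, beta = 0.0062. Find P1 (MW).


P1/P0 = beta / (beta - rho)
P1/P0 = 0.0062 / (0.0062 - 0.0018) = 1.409091
P1 = 411 * 1.409091 = 579.14 MW

579.14


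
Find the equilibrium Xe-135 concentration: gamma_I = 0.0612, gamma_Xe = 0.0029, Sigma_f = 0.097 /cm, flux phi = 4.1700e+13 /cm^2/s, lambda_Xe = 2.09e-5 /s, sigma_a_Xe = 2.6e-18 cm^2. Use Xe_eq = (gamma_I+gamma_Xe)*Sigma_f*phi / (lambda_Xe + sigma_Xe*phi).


Xe_eq = (gamma_I + gamma_Xe) * Sigma_f * phi / (lambda_Xe + sigma_Xe * phi)
Numerator = (0.0612 + 0.0029) * 0.097 * 4.1700e+13 = 2.592781e+11
Denominator = 2.09e-5 + 2.6e-18 * 4.1700e+13 = 1.293200e-04
Xe_eq = 2.592781e+11 / 1.293200e-04 = 2.0049e+15 /cm^3

2.0049e+15


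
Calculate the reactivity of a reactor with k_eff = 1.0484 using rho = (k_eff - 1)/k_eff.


rho = (k_eff - 1) / k_eff
rho = (1.0484 - 1) / 1.0484
rho = 0.046166

0.046166


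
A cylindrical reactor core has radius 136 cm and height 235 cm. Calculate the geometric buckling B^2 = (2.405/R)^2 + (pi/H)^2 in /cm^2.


B^2 = (2.405/R)^2 + (pi/H)^2
B^2 = (2.405/136)^2 + (pi/235)^2
B^2 = 4.9143e-04 /cm^2

4.9143e-04


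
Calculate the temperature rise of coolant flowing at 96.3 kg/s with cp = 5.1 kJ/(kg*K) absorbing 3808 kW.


dT = Q / (m_dot * cp)
dT = 3808 / (96.3 * 5.1)
dT = 7.7535 C

7.7535


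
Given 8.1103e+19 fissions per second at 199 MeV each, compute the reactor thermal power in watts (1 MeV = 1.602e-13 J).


P = fission_rate * E_MeV * 1.602e-13
P = 8.1103e+19 * 199 * 1.602e-13
P = 2.5855e+09 W

2.5855e+09


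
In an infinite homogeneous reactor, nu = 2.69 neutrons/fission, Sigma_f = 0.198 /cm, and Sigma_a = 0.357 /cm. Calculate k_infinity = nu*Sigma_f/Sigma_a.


k_inf = nu * Sigma_f / Sigma_a
k_inf = 2.69 * 0.198 / 0.357
k_inf = 1.4919

1.4919


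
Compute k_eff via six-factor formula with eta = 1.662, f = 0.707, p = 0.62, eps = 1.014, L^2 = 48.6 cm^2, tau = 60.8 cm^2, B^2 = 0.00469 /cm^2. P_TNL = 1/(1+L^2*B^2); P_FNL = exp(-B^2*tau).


k_inf = eta*f*p*eps = 1.662*0.707*0.62*1.014 = 0.7387204
P_TNL = 1/(1 + L^2*B^2) = 1/(1 + 48.6*0.00469) = 0.8143760
P_FNL = exp(-B^2*tau) = exp(-0.00469*60.8) = 0.7519000
k_eff = k_inf * P_TNL * P_FNL = 0.7387204 * 0.8143760 * 0.7519000
k_eff = 0.45234

0.45234


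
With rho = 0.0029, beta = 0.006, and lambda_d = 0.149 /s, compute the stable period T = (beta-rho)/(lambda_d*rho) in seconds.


T = (beta - rho) / (lambda_d * rho)
T = (0.006 - 0.0029) / (0.149 * 0.0029)
T = 7.1743 s

7.1743


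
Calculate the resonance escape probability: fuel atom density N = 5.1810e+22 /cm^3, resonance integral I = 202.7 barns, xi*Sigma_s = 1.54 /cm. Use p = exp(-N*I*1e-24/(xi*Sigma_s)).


p = exp(-N * I * 1e-24 / (xi*Sigma_s))
p = exp(-5.1810e+22 * 202.7 * 1e-24 / 1.54)
p = 0.0010924

0.0010924


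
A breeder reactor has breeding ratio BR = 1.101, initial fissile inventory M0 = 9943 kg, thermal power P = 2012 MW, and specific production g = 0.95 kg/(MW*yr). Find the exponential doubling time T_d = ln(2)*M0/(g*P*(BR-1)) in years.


Breeding gain G = BR - 1 = 1.101 - 1 = 0.101
Fissile production rate = g * P * G = 0.95 * 2012 * 0.101 = 193.0514 kg/yr
T_d = ln(2) * M0 / (g * P * G)
T_d = ln(2) * 9943 / 193.0514 = 35.700 yr

35.700


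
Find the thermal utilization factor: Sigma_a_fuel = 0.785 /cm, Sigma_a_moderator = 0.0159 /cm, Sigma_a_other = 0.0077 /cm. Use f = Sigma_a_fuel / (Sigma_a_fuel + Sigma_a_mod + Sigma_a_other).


f = Sigma_a_fuel / (Sigma_a_fuel + Sigma_a_mod + Sigma_a_other)
f = 0.785 / (0.785 + 0.0159 + 0.0077)
f = 0.97081

0.97081


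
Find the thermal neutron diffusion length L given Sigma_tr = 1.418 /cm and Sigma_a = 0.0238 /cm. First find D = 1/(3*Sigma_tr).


D = 1 / (3 * Sigma_tr) = 1 / (3 * 1.418) = 0.2350729 cm
L = sqrt(D / Sigma_a)
L = sqrt(0.2350729 / 0.0238)
L = 3.1428 cm

3.1428


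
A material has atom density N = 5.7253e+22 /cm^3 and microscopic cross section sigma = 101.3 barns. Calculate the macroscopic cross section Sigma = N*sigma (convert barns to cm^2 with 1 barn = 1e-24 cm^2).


Sigma = N * sigma_barns * 1e-24
Sigma = 5.7253e+22 * 101.3 * 1e-24
Sigma = 5.7997 /cm

5.7997


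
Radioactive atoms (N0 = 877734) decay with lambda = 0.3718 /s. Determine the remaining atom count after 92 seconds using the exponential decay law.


N = N0 * exp(-lambda * t)
N = 877734 * exp(-0.3718 * 92)
N = 1.2248e-09

1.2248e-09


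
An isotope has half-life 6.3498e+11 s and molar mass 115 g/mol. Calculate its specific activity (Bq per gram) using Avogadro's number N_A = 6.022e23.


lambda = ln(2) / t_half = ln(2) / 6.3498e+11 = 1.091605e-12 /s
SA = lambda * N_A / M
SA = 1.091605e-12 * 6.022e23 / 115
SA = 5.7162e+09 Bq/g

5.7162e+09


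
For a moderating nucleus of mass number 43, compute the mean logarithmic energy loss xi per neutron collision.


xi = 1 + (A-1)^2/(2A) * ln((A-1)/(A+1))
xi = 1 + (43-1)^2/(2*43) * ln((43-1)/(43 +1))
xi = 0.045799

0.045799


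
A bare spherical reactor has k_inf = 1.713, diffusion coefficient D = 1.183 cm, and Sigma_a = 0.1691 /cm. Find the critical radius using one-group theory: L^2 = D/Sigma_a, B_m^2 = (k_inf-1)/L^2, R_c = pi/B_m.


L^2 = D / Sigma_a = 1.183 / 0.1691 = 6.995860 cm^2
B_m^2 = (k_inf - 1) / L^2 = (1.713 - 1) / 6.995860 = 0.1019174 /cm^2
For a bare sphere: B_g = pi/R, so R_c = pi / sqrt(B_m^2)
R_c = pi / sqrt(0.1019174) = 9.8407 cm

9.8407


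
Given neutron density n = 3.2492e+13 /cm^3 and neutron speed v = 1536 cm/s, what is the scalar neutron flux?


phi = n * v
phi = 3.2492e+13 * 1536
phi = 4.9908e+16 /cm^2/s

4.9908e+16


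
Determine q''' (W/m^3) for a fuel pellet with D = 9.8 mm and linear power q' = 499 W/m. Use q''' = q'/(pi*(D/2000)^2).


r = D / 2 / 1000 = 9.8 / 2 / 1000 = 0.0049 m
q''' = q' / (pi * r^2)
q''' = 499 / (pi * 0.0049^2)
q''' = 6.6154e+06 W/m^3

6.6154e+06


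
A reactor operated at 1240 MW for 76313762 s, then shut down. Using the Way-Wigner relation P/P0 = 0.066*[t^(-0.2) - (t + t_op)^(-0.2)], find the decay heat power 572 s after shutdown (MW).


P/P0 = 0.066 * [t^(-0.2) - (t + t_op)^(-0.2)]
P/P0 = 0.066 * [572^(-0.2) - (572 + 76313762)^(-0.2)]
P/P0 = 0.066 * [0.2808800 - 0.02651422] = 0.01678814
P = 1240 * 0.01678814 = 20.817 MW

20.817


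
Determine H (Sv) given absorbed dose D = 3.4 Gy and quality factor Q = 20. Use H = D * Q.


H = D * Q
H = 3.4 * 20
H = 68.000 Sv

68.000


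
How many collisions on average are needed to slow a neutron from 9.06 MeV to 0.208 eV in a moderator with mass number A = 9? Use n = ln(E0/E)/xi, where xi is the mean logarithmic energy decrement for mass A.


xi = 1 + (A-1)^2/(2A)*ln((A-1)/(A+1)) = 0.2066007 (for A = 9)
n = ln(E0/E) / xi
n = ln(9.06e6 / 0.208) / 0.2066007
n = ln(4.355769e+07) / 0.2066007 = 85.138

85.138


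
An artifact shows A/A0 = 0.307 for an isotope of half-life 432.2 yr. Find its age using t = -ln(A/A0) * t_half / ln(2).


lambda = ln(2) / t_half = ln(2) / 432.2 = 0.001603765 /yr
t = -ln(A/A0) / lambda
t = -ln(0.307) / 0.001603765
t = 736.33 yr

736.33


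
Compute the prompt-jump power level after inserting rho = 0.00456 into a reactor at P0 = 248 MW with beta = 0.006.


P1/P0 = beta / (beta - rho)
P1/P0 = 0.006 / (0.006 - 0.00456) = 4.166667
P1 = 248 * 4.166667 = 1033.3 MW

1033.3


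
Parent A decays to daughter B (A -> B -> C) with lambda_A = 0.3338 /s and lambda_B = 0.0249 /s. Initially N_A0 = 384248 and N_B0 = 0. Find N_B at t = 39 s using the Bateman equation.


N_B(t) = lambda_A * N_A0 / (lambda_B - lambda_A) * [exp(-lambda_A*t) - exp(-lambda_B*t)]
exp(-0.3338*39) = 2.219564e-06; exp(-0.0249*39) = 0.3786663
N_B = 0.3338 * 384248 / (0.0249 - 0.3338) * (2.219564e-06 - 0.3786663)
N_B = 157230

157230


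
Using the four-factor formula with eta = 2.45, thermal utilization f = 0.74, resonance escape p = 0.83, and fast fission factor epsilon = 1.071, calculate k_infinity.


k_inf = eta * f * p * epsilon
k_inf = 2.45 * 0.74 * 0.83 * 1.071
k_inf = 1.6116

1.6116


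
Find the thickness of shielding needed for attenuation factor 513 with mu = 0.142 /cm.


x = ln(factor) / mu
x = ln(513) / 0.142
x = 43.946 cm

43.946


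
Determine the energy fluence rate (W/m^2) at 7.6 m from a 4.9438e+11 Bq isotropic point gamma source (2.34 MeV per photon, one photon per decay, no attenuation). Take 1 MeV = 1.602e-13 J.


psi = A * E * 1.602e-13 / (4*pi*r^2)
psi = 4.9438e+11 * 2.34 * 1.602e-13 / (4*pi*7.6^2)
psi = 2.5533e-04 W/m^2

2.5533e-04


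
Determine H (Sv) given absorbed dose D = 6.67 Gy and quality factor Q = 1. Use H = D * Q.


H = D * Q
H = 6.67 * 1
H = 6.6700 Sv

6.6700


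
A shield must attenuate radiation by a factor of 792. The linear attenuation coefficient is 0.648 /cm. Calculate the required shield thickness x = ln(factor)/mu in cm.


x = ln(factor) / mu
x = ln(792) / 0.648
x = 10.300 cm

10.300


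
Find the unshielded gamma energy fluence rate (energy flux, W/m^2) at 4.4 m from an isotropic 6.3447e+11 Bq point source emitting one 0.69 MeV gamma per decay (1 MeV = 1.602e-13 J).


psi = A * E * 1.602e-13 / (4*pi*r^2)
psi = 6.3447e+11 * 0.69 * 1.602e-13 / (4*pi*4.4^2)
psi = 2.8828e-04 W/m^2

2.8828e-04


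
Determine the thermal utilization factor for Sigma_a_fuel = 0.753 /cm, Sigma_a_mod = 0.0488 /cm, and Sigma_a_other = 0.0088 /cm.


f = Sigma_a_fuel / (Sigma_a_fuel + Sigma_a_mod + Sigma_a_other)
f = 0.753 / (0.753 + 0.0488 + 0.0088)
f = 0.92894

0.92894


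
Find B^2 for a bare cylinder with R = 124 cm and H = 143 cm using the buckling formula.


B^2 = (2.405/R)^2 + (pi/H)^2
B^2 = (2.405/124)^2 + (pi/143)^2
B^2 = 8.5882e-04 /cm^2

8.5882e-04


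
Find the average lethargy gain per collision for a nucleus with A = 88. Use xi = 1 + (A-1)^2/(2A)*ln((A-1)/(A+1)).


xi = 1 + (A-1)^2/(2A) * ln((A-1)/(A+1))
xi = 1 + (88-1)^2/(2*88) * ln((88-1)/(88 +1))
xi = 0.022556

0.022556


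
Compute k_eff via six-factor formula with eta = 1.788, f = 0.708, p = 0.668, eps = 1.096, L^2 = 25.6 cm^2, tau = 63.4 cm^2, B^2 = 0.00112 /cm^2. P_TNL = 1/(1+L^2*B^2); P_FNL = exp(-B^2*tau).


k_inf = eta*f*p*eps = 1.788*0.708*0.668*1.096 = 0.9268038
P_TNL = 1/(1 + L^2*B^2) = 1/(1 + 25.6*0.00112) = 0.9721272
P_FNL = exp(-B^2*tau) = exp(-0.00112*63.4) = 0.9314544
k_eff = k_inf * P_TNL * P_FNL = 0.9268038 * 0.9721272 * 0.9314544
k_eff = 0.83921

0.83921


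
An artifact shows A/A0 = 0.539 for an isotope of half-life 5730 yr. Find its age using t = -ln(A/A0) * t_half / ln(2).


lambda = ln(2) / t_half = ln(2) / 5730 = 1.209681e-04 /yr
t = -ln(A/A0) / lambda
t = -ln(0.539) / 1.209681e-04
t = 5109.1 yr

5109.1


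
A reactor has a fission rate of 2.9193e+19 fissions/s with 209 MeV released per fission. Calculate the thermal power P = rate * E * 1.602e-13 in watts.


P = fission_rate * E_MeV * 1.602e-13
P = 2.9193e+19 * 209 * 1.602e-13
P = 9.7743e+08 W

9.7743e+08


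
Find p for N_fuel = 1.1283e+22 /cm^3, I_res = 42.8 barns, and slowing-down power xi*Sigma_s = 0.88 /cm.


p = exp(-N * I * 1e-24 / (xi*Sigma_s))
p = exp(-1.1283e+22 * 42.8 * 1e-24 / 0.88)
p = 0.57766

0.57766


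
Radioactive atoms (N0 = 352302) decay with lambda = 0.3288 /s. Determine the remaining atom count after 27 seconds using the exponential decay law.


N = N0 * exp(-lambda * t)
N = 352302 * exp(-0.3288 * 27)
N = 49.139

49.139


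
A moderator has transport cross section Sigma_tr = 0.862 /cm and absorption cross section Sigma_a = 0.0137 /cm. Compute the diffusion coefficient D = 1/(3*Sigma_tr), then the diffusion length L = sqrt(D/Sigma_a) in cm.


D = 1 / (3 * Sigma_tr) = 1 / (3 * 0.862) = 0.3866976 cm
L = sqrt(D / Sigma_a)
L = sqrt(0.3866976 / 0.0137)
L = 5.3128 cm

5.3128


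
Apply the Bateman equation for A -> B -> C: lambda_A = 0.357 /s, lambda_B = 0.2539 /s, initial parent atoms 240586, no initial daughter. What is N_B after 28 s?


N_B(t) = lambda_A * N_A0 / (lambda_B - lambda_A) * [exp(-lambda_A*t) - exp(-lambda_B*t)]
exp(-0.357*28) = 4.558189e-05; exp(-0.2539*28) = 8.175488e-04
N_B = 0.357 * 240586 / (0.2539 - 0.357) * (4.558189e-05 - 8.175488e-04)
N_B = 643.10

643.10


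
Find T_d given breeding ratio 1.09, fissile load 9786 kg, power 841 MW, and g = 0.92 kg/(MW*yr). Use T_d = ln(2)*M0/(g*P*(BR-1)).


Breeding gain G = BR - 1 = 1.09 - 1 = 0.09
Fissile production rate = g * P * G = 0.92 * 841 * 0.09 = 69.6348 kg/yr
T_d = ln(2) * M0 / (g * P * G)
T_d = ln(2) * 9786 / 69.6348 = 97.410 yr

97.410


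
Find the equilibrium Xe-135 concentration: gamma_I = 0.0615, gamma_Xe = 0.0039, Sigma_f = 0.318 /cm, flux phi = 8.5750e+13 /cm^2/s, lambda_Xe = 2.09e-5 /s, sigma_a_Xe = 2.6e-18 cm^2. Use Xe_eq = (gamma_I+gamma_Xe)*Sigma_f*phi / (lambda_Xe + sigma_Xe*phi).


Xe_eq = (gamma_I + gamma_Xe) * Sigma_f * phi / (lambda_Xe + sigma_Xe * phi)
Numerator = (0.0615 + 0.0039) * 0.318 * 8.5750e+13 = 1.783360e+12
Denominator = 2.09e-5 + 2.6e-18 * 8.5750e+13 = 2.438500e-04
Xe_eq = 1.783360e+12 / 2.438500e-04 = 7.3133e+15 /cm^3

7.3133e+15


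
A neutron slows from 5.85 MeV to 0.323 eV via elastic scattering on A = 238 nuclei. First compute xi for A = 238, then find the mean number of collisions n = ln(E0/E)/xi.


xi = 1 + (A-1)^2/(2A)*ln((A-1)/(A+1)) = 0.008379872 (for A = 238)
n = ln(E0/E) / xi
n = ln(5.85e6 / 0.323) / 0.008379872
n = ln(1.811146e+07) / 0.008379872 = 1994.3

1994.3


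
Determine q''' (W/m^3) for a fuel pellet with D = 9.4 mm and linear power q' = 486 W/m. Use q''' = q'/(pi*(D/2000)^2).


r = D / 2 / 1000 = 9.4 / 2 / 1000 = 0.0047 m
q''' = q' / (pi * r^2)
q''' = 486 / (pi * 0.0047^2)
q''' = 7.0031e+06 W/m^3

7.0031e+06


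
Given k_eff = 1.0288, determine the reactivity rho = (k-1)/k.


rho = (k_eff - 1) / k_eff
rho = (1.0288 - 1) / 1.0288
rho = 0.027994

0.027994


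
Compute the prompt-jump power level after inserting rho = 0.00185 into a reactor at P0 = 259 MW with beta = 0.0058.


P1/P0 = beta / (beta - rho)
P1/P0 = 0.0058 / (0.0058 - 0.00185) = 1.468354
P1 = 259 * 1.468354 = 380.30 MW

380.30


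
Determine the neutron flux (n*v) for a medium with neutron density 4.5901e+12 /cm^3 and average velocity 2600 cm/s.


phi = n * v
phi = 4.5901e+12 * 2600
phi = 1.1934e+16 /cm^2/s

1.1934e+16


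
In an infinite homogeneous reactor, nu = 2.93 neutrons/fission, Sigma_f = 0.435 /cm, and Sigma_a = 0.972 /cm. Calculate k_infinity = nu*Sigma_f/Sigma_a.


k_inf = nu * Sigma_f / Sigma_a
k_inf = 2.93 * 0.435 / 0.972
k_inf = 1.3113

1.3113


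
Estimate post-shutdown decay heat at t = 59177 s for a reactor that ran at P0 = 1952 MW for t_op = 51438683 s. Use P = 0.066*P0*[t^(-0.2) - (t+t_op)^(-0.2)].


P/P0 = 0.066 * [t^(-0.2) - (t + t_op)^(-0.2)]
P/P0 = 0.066 * [59177^(-0.2) - (59177 + 51438683)^(-0.2)]
P/P0 = 0.066 * [0.1110630 - 0.02868416] = 0.005437003
P = 1952 * 0.005437003 = 10.613 MW

10.613


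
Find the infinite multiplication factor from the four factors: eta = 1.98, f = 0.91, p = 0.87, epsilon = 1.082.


k_inf = eta * f * p * epsilon
k_inf = 1.98 * 0.91 * 0.87 * 1.082
k_inf = 1.6961

1.6961
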